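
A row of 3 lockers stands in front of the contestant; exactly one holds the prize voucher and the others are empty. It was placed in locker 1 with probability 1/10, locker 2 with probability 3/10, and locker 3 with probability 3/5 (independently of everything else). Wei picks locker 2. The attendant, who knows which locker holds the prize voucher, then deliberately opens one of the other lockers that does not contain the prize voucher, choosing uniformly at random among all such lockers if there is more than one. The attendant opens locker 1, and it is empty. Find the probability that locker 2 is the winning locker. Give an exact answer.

1/5

Apply Bayes' rule, conditioning on where the prize voucher actually is.
If it is in locker 1 (prior 1/10): the attendant opened locker 1, so this case is ruled out; weight (1/10)·0 = 0.
If it is in locker 2 (prior 3/10): the attendant has 2 equally likely choices, so probability 1/2; weight (3/10)·(1/2) = 3/20.
If it is in locker 3 (prior 3/5): the attendant has no choice, probability 1; weight (3/5)·1 = 3/5.
The weights sum to 3/4.
So P(the prize voucher in locker 2 | the attendant opened locker 1) = (3/20) / (3/4) = 1/5.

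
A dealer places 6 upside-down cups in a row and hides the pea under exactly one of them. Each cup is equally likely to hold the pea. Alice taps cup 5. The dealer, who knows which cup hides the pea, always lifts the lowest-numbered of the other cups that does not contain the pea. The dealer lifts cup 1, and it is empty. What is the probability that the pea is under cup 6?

1/5

Apply Bayes' rule, conditioning on where the pea actually is.
If it is under cup 1 (prior 1/6): the dealer opened cup 1, so this case is ruled out; weight (1/6)·0 = 0.
If it is under any of cups 2, 3, 4, 5, and 6 (prior 1/6 each): cup 1 is the lowest-numbered option available, probability 1; weight (1/6)·1 = 1/6 each.
The weights sum to 5/6.
So P(the pea under cup 6 | the dealer opened cup 1) = (1/6) / (5/6) = 1/5.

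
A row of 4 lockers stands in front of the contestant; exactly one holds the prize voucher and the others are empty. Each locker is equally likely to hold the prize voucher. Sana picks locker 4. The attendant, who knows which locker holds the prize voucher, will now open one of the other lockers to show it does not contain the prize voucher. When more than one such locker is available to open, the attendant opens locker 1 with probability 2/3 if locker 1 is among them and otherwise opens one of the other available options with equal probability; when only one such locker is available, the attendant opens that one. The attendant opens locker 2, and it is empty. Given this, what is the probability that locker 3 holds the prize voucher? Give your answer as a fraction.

1/3

Consider each possible location of the prize voucher in turn.
If it is in locker 1 (prior 1/4): locker 1 holds the prize so is unavailable; the attendant chooses uniformly among the 2 others, probability 1/2; weight (1/4)·(1/2) = 1/8.
If it is in locker 2 (prior 1/4): the attendant opened locker 2, so this case is ruled out; weight (1/4)·0 = 0.
If it is in locker 3 (prior 1/4): locker 1 is available but not opened, probability 1/3; weight (1/4)·(1/3) = 1/12.
If it is in locker 4 (prior 1/4): locker 1 is available but not opened; locker 2 gets probability (1 − 2/3)/2 = 1/6; weight (1/4)·(1/6) = 1/24.
The weights sum to 1/4.
So P(the prize voucher in locker 3 | the attendant opened locker 2) = (1/12) / (1/4) = 1/3.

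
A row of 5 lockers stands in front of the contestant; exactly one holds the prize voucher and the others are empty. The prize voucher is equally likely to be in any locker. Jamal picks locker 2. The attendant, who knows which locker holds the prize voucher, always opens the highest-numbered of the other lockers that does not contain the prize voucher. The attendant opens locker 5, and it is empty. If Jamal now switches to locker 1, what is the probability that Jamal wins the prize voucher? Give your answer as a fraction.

1/4

Condition on the true location of the prize voucher.
If it is in any of lockers 1, 2, 3, and 4 (prior 1/5 each): locker 5 is the highest-numbered option available, probability 1; weight (1/5)·1 = 1/5 each.
If it is in locker 5 (prior 1/5): the attendant opened locker 5, so this case is ruled out; weight (1/5)·0 = 0.
The weights sum to 4/5.
So P(the prize voucher in locker 1 | the attendant opened locker 5) = (1/5) / (4/5) = 1/4.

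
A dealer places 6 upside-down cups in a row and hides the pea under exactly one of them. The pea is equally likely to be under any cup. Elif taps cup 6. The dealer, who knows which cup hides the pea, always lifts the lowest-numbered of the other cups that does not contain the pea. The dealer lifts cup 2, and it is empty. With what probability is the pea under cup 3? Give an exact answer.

Apply Bayes' rule, conditioning on where the pea actually is.
If it is under cup 1 (prior 1/6): cup 2 is the lowest-numbered option available, probability 1; weight (1/6)·1 = 1/6.
If it is under cup 2 (prior 1/6): the dealer opened cup 2, so this case is ruled out; weight (1/6)·0 = 0.
If it is under any of cups 3, 4, 5, and 6 (prior 1/6 each): the dealer would have opened cup 1 instead, probability 0; weight (1/6)·0 = 0 each.
The weights sum to 1/6.
So P(the pea under cup 3 | the dealer opened cup 2) = 0 / (1/6) = 0.

0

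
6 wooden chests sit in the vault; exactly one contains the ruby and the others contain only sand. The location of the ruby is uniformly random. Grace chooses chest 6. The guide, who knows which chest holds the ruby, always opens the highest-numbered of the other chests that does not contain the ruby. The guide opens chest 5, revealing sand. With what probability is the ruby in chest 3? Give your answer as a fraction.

1/5

Condition on the true location of the ruby.
If it is in any of chests 1, 2, 3, 4, and 6 (prior 1/6 each): chest 5 is the highest-numbered option available, probability 1; weight (1/6)·1 = 1/6 each.
If it is in chest 5 (prior 1/6): the guide opened chest 5, so this case is ruled out; weight (1/6)·0 = 0.
The weights sum to 5/6.
So P(the ruby in chest 3 | the guide opened chest 5) = (1/6) / (5/6) = 1/5.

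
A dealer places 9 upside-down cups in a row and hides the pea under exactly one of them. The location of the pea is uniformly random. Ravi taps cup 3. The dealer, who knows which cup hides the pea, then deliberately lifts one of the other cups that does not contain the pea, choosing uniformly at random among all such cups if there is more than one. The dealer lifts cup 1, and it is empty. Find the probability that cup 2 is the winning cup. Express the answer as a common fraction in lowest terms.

Apply Bayes' rule, conditioning on where the pea actually is.
If it is under cup 1 (prior 1/9): the dealer opened cup 1, so this case is ruled out; weight (1/9)·0 = 0.
If it is under any of cups 2, 4, 5, 6, 7, 8, and 9 (prior 1/9 each): the dealer has 7 equally likely choices, so probability 1/7; weight (1/9)·(1/7) = 1/63 each.
If it is under cup 3 (prior 1/9): the dealer has 8 equally likely choices, so probability 1/8; weight (1/9)·(1/8) = 1/72.
The weights sum to 1/8.
So P(the pea under cup 2 | the dealer opened cup 1) = (1/63) / (1/8) = 8/63.

8/63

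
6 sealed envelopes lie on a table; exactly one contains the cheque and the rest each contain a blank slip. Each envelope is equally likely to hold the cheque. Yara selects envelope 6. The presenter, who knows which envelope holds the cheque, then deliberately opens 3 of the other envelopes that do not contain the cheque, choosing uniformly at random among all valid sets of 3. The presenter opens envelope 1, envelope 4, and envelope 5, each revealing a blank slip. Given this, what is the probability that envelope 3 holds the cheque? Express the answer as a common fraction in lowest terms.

Apply Bayes' rule, conditioning on where the cheque actually is.
If it is in any of envelopes 1, 4, and 5 (prior 1/6 each): that envelope was opened and seen not to hold the prize — ruled out; weight (1/6)·0 = 0 each.
If it is in either of envelopes 2 and 3 (prior 1/6 each): the presenter has 4 equally likely choices, so probability 1/4; weight (1/6)·(1/4) = 1/24 each.
If it is in envelope 6 (prior 1/6): the presenter has 10 equally likely choices, so probability 1/10; weight (1/6)·(1/10) = 1/60.
The weights sum to 1/10.
So P(the cheque in envelope 3 | the presenter opened envelope 1, envelope 4, and envelope 5) = (1/24) / (1/10) = 5/12.

5/12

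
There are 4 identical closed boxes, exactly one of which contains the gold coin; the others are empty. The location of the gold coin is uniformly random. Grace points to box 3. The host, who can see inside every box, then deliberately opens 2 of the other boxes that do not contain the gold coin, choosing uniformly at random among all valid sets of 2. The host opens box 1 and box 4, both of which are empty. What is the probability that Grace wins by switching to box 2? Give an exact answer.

3/4

Condition on the true location of the gold coin.
If it is in either of boxes 1 and 4 (prior 1/4 each): that box was opened and seen not to hold the prize — ruled out; weight (1/4)·0 = 0 each.
If it is in box 2 (prior 1/4): the host has no choice, probability 1; weight (1/4)·1 = 1/4.
If it is in box 3 (prior 1/4): the host has 3 equally likely choices, so probability 1/3; weight (1/4)·(1/3) = 1/12.
The weights sum to 1/3.
So P(the gold coin in box 2 | the host opened box 1 and box 4) = (1/4) / (1/3) = 3/4.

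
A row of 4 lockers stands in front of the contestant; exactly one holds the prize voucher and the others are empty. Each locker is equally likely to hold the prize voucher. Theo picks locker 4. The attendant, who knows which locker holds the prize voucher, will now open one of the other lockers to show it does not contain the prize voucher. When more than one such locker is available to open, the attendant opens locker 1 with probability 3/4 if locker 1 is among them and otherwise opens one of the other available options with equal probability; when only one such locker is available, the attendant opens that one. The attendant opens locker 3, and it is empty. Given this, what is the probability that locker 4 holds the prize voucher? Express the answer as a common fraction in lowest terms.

Consider each possible location of the prize voucher in turn.
If it is in locker 1 (prior 1/4): locker 1 holds the prize so is unavailable; the attendant chooses uniformly among the 2 others, probability 1/2; weight (1/4)·(1/2) = 1/8.
If it is in locker 2 (prior 1/4): locker 1 is available but not opened, probability 1/4; weight (1/4)·(1/4) = 1/16.
If it is in locker 3 (prior 1/4): the attendant opened locker 3, so this case is ruled out; weight (1/4)·0 = 0.
If it is in locker 4 (prior 1/4): locker 1 is available but not opened; locker 3 gets probability (1 − 3/4)/2 = 1/8; weight (1/4)·(1/8) = 1/32.
The weights sum to 7/32.
So P(the prize voucher in locker 4 | the attendant opened locker 3) = (1/32) / (7/32) = 1/7.

1/7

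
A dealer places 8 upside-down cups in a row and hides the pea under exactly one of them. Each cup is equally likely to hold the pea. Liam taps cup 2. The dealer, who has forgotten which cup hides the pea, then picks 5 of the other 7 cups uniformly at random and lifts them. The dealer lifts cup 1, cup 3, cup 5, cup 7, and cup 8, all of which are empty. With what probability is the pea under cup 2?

1/3

Consider each possible location of the pea in turn.
If it is under any of cups 1, 3, 5, 7, and 8 (prior 1/8 each): that cup was opened and seen not to hold the prize — ruled out; weight (1/8)·0 = 0 each.
If it is under any of cups 2, 4, and 6 (prior 1/8 each): the dealer picks exactly this set with probability 1/21 regardless, and none is the prize; weight (1/8)·(1/21) = 1/168 each.
The weights sum to 1/56.
So P(the pea under cup 2 | the dealer opened cup 1, cup 3, cup 5, cup 7, and cup 8) = (1/168) / (1/56) = 1/3.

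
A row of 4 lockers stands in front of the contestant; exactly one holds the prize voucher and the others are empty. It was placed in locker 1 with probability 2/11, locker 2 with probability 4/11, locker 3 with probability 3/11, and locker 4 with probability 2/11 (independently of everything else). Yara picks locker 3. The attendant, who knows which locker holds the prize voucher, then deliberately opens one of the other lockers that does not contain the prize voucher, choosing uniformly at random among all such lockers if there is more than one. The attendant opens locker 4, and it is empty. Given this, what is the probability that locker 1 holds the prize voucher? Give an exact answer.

1/4

Condition on the true location of the prize voucher.
If it is in locker 1 (prior 2/11): the attendant has 2 equally likely choices, so probability 1/2; weight (2/11)·(1/2) = 1/11.
If it is in locker 2 (prior 4/11): the attendant has 2 equally likely choices, so probability 1/2; weight (4/11)·(1/2) = 2/11.
If it is in locker 3 (prior 3/11): the attendant has 3 equally likely choices, so probability 1/3; weight (3/11)·(1/3) = 1/11.
If it is in locker 4 (prior 2/11): the attendant opened locker 4, so this case is ruled out; weight (2/11)·0 = 0.
The weights sum to 4/11.
So P(the prize voucher in locker 1 | the attendant opened locker 4) = (1/11) / (4/11) = 1/4.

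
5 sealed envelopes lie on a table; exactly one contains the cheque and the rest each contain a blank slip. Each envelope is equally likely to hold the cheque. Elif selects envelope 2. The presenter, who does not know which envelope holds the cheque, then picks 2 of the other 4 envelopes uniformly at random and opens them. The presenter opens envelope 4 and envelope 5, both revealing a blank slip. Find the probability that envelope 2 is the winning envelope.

1/3

Apply Bayes' rule, conditioning on where the cheque actually is.
If it is in any of envelopes 1, 2, and 3 (prior 1/5 each): the presenter picks exactly this set with probability 1/6 regardless, and none is the prize; weight (1/5)·(1/6) = 1/30 each.
If it is in either of envelopes 4 and 5 (prior 1/5 each): that envelope was opened and seen not to hold the prize — ruled out; weight (1/5)·0 = 0 each.
The weights sum to 1/10.
So P(the cheque in envelope 2 | the presenter opened envelope 4 and envelope 5) = (1/30) / (1/10) = 1/3.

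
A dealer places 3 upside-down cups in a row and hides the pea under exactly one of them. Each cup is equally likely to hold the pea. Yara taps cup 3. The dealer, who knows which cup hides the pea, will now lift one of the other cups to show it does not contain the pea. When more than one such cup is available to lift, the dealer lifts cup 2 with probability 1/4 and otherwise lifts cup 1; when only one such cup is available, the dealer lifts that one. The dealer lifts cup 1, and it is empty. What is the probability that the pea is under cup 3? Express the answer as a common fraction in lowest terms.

Consider each possible location of the pea in turn.
If it is under cup 1 (prior 1/3): the dealer opened cup 1, so this case is ruled out; weight (1/3)·0 = 0.
If it is under cup 2 (prior 1/3): only cup 1 is available, probability 1; weight (1/3)·1 = 1/3.
If it is under cup 3 (prior 1/3): cup 2 is available but not opened, probability 3/4; weight (1/3)·(3/4) = 1/4.
The weights sum to 7/12.
So P(the pea under cup 3 | the dealer opened cup 1) = (1/4) / (7/12) = 3/7.

3/7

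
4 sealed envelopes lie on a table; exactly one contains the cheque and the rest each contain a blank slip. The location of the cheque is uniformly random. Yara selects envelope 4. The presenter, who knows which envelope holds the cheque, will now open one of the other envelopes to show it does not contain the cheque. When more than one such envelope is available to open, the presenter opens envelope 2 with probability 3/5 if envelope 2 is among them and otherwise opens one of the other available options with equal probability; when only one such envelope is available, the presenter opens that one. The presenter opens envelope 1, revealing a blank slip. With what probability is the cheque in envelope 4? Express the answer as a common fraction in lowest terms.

2/11

Apply Bayes' rule, conditioning on where the cheque actually is.
If it is in envelope 1 (prior 1/4): the presenter opened envelope 1, so this case is ruled out; weight (1/4)·0 = 0.
If it is in envelope 2 (prior 1/4): envelope 2 holds the prize so is unavailable; the presenter chooses uniformly among the 2 others, probability 1/2; weight (1/4)·(1/2) = 1/8.
If it is in envelope 3 (prior 1/4): envelope 2 is available but not opened, probability 2/5; weight (1/4)·(2/5) = 1/10.
If it is in envelope 4 (prior 1/4): envelope 2 is available but not opened; envelope 1 gets probability (1 − 3/5)/2 = 1/5; weight (1/4)·(1/5) = 1/20.
The weights sum to 11/40.
So P(the cheque in envelope 4 | the presenter opened envelope 1) = (1/20) / (11/40) = 2/11.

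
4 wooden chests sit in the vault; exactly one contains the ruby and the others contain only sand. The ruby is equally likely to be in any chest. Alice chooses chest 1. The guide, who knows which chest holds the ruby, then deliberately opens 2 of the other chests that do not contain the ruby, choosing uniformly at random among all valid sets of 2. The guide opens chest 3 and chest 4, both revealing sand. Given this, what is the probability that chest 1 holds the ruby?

1/4

Condition on the true location of the ruby.
If it is in chest 1 (prior 1/4): the guide has 3 equally likely choices, so probability 1/3; weight (1/4)·(1/3) = 1/12.
If it is in chest 2 (prior 1/4): the guide has no choice, probability 1; weight (1/4)·1 = 1/4.
If it is in either of chests 3 and 4 (prior 1/4 each): that chest was opened and seen not to hold the prize — ruled out; weight (1/4)·0 = 0 each.
The weights sum to 1/3.
So P(the ruby in chest 1 | the guide opened chest 3 and chest 4) = (1/12) / (1/3) = 1/4.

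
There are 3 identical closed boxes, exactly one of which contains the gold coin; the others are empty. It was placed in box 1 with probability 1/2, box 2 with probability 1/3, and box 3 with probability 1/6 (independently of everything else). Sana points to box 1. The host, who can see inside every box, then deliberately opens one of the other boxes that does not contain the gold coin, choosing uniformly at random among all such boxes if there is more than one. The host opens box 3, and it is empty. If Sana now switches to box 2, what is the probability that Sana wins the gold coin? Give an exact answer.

4/7

Condition on the true location of the gold coin.
If it is in box 1 (prior 1/2): the host has 2 equally likely choices, so probability 1/2; weight (1/2)·(1/2) = 1/4.
If it is in box 2 (prior 1/3): the host has no choice, probability 1; weight (1/3)·1 = 1/3.
If it is in box 3 (prior 1/6): the host opened box 3, so this case is ruled out; weight (1/6)·0 = 0.
The weights sum to 7/12.
So P(the gold coin in box 2 | the host opened box 3) = (1/3) / (7/12) = 4/7.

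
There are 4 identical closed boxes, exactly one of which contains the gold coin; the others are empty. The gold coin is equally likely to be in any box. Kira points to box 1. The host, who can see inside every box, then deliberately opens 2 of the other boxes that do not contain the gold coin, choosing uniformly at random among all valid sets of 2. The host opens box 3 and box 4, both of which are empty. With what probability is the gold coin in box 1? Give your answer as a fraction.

Condition on the true location of the gold coin.
If it is in box 1 (prior 1/4): the host has 3 equally likely choices, so probability 1/3; weight (1/4)·(1/3) = 1/12.
If it is in box 2 (prior 1/4): the host has no choice, probability 1; weight (1/4)·1 = 1/4.
If it is in either of boxes 3 and 4 (prior 1/4 each): that box was opened and seen not to hold the prize — ruled out; weight (1/4)·0 = 0 each.
The weights sum to 1/3.
So P(the gold coin in box 1 | the host opened box 3 and box 4) = (1/12) / (1/3) = 1/4.

1/4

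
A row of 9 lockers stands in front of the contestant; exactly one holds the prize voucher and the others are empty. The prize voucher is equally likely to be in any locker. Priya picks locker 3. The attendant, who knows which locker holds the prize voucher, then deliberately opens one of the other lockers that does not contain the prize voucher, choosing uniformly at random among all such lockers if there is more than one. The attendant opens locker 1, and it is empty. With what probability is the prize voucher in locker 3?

1/9

Consider each possible location of the prize voucher in turn.
If it is in locker 1 (prior 1/9): the attendant opened locker 1, so this case is ruled out; weight (1/9)·0 = 0.
If it is in any of lockers 2, 4, 5, 6, 7, 8, and 9 (prior 1/9 each): the attendant has 7 equally likely choices, so probability 1/7; weight (1/9)·(1/7) = 1/63 each.
If it is in locker 3 (prior 1/9): the attendant has 8 equally likely choices, so probability 1/8; weight (1/9)·(1/8) = 1/72.
The weights sum to 1/8.
So P(the prize voucher in locker 3 | the attendant opened locker 1) = (1/72) / (1/8) = 1/9.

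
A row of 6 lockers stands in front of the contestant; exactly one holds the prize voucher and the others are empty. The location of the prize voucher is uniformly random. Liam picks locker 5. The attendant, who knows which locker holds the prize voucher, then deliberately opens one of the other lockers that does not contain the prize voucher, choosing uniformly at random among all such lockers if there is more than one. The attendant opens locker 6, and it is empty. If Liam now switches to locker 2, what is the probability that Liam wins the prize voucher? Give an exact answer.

Consider each possible location of the prize voucher in turn.
If it is in any of lockers 1, 2, 3, and 4 (prior 1/6 each): the attendant has 4 equally likely choices, so probability 1/4; weight (1/6)·(1/4) = 1/24 each.
If it is in locker 5 (prior 1/6): the attendant has 5 equally likely choices, so probability 1/5; weight (1/6)·(1/5) = 1/30.
If it is in locker 6 (prior 1/6): the attendant opened locker 6, so this case is ruled out; weight (1/6)·0 = 0.
The weights sum to 1/5.
So P(the prize voucher in locker 2 | the attendant opened locker 6) = (1/24) / (1/5) = 5/24.

5/24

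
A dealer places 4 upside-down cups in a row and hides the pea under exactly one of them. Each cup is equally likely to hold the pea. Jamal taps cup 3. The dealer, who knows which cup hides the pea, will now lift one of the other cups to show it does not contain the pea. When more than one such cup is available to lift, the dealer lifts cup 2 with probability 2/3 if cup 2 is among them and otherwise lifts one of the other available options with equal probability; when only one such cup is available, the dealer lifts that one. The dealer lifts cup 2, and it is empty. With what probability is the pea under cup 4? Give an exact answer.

1/3

Consider each possible location of the pea in turn.
If it is under any of cups 1, 3, and 4 (prior 1/4 each): cup 2 is available, opened with probability 2/3; weight (1/4)·(2/3) = 1/6 each.
If it is under cup 2 (prior 1/4): the dealer opened cup 2, so this case is ruled out; weight (1/4)·0 = 0.
The weights sum to 1/2.
So P(the pea under cup 4 | the dealer opened cup 2) = (1/6) / (1/2) = 1/3.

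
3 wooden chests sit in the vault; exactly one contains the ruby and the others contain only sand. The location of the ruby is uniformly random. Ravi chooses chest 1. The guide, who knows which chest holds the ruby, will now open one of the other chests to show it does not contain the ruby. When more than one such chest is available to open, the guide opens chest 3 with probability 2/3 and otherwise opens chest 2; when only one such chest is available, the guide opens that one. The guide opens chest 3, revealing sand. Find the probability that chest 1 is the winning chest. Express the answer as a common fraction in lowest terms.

2/5

Consider each possible location of the ruby in turn.
If it is in chest 1 (prior 1/3): chest 3 is available, opened with probability 2/3; weight (1/3)·(2/3) = 2/9.
If it is in chest 2 (prior 1/3): only chest 3 is available, probability 1; weight (1/3)·1 = 1/3.
If it is in chest 3 (prior 1/3): the guide opened chest 3, so this case is ruled out; weight (1/3)·0 = 0.
The weights sum to 5/9.
So P(the ruby in chest 1 | the guide opened chest 3) = (2/9) / (5/9) = 2/5.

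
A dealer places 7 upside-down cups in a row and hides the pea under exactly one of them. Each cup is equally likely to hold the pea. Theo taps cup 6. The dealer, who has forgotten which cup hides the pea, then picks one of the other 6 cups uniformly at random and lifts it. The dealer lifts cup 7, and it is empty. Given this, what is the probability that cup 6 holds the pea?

Because the dealer chose which cup to lift without knowing where the pea is, the choice is independent of the prize location. Learning that cup 7 does not hold the pea simply rules out that one location and leaves the remaining 6 cups still equally likely by symmetry.
So P(the pea under cup 6) = 1/6.

1/6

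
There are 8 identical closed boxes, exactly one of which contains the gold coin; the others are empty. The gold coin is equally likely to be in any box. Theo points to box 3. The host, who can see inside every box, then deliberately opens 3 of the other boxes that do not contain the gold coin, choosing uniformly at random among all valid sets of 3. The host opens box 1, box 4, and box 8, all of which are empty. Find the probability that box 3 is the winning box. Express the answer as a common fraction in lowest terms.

1/8

Consider each possible location of the gold coin in turn.
If it is in any of boxes 1, 4, and 8 (prior 1/8 each): that box was opened and seen not to hold the prize — ruled out; weight (1/8)·0 = 0 each.
If it is in any of boxes 2, 5, 6, and 7 (prior 1/8 each): the host has 20 equally likely choices, so probability 1/20; weight (1/8)·(1/20) = 1/160 each.
If it is in box 3 (prior 1/8): the host has 35 equally likely choices, so probability 1/35; weight (1/8)·(1/35) = 1/280.
The weights sum to 1/35.
So P(the gold coin in box 3 | the host opened box 1, box 4, and box 8) = (1/280) / (1/35) = 1/8.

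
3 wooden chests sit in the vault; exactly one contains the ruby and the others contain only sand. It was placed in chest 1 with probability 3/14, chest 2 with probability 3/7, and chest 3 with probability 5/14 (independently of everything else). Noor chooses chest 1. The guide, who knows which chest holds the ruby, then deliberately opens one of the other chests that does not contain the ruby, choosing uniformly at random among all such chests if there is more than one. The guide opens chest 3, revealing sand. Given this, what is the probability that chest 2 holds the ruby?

4/5

Consider each possible location of the ruby in turn.
If it is in chest 1 (prior 3/14): the guide has 2 equally likely choices, so probability 1/2; weight (3/14)·(1/2) = 3/28.
If it is in chest 2 (prior 3/7): the guide has no choice, probability 1; weight (3/7)·1 = 3/7.
If it is in chest 3 (prior 5/14): the guide opened chest 3, so this case is ruled out; weight (5/14)·0 = 0.
The weights sum to 15/28.
So P(the ruby in chest 2 | the guide opened chest 3) = (3/7) / (15/28) = 4/5.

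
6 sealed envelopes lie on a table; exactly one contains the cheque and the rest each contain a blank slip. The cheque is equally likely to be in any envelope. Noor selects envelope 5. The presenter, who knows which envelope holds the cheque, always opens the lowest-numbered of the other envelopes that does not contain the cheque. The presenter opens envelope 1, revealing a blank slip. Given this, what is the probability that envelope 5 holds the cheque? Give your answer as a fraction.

Consider each possible location of the cheque in turn.
If it is in envelope 1 (prior 1/6): the presenter opened envelope 1, so this case is ruled out; weight (1/6)·0 = 0.
If it is in any of envelopes 2, 3, 4, 5, and 6 (prior 1/6 each): envelope 1 is the lowest-numbered option available, probability 1; weight (1/6)·1 = 1/6 each.
The weights sum to 5/6.
So P(the cheque in envelope 5 | the presenter opened envelope 1) = (1/6) / (5/6) = 1/5.

1/5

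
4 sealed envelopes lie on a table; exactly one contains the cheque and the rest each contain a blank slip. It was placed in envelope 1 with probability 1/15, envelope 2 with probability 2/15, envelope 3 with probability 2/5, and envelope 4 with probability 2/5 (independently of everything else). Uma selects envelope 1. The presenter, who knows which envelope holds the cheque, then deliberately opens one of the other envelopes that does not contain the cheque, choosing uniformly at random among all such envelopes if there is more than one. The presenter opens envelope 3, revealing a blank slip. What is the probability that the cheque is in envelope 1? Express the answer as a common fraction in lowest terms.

1/13

Consider each possible location of the cheque in turn.
If it is in envelope 1 (prior 1/15): the presenter has 3 equally likely choices, so probability 1/3; weight (1/15)·(1/3) = 1/45.
If it is in envelope 2 (prior 2/15): the presenter has 2 equally likely choices, so probability 1/2; weight (2/15)·(1/2) = 1/15.
If it is in envelope 3 (prior 2/5): the presenter opened envelope 3, so this case is ruled out; weight (2/5)·0 = 0.
If it is in envelope 4 (prior 2/5): the presenter has 2 equally likely choices, so probability 1/2; weight (2/5)·(1/2) = 1/5.
The weights sum to 13/45.
So P(the cheque in envelope 1 | the presenter opened envelope 3) = (1/45) / (13/45) = 1/13.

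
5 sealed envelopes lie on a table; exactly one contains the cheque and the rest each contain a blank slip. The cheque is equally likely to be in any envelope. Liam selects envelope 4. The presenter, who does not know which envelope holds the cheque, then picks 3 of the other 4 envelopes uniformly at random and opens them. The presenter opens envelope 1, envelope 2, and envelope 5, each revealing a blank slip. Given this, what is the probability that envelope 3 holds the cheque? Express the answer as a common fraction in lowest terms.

Consider each possible location of the cheque in turn.
If it is in any of envelopes 1, 2, and 5 (prior 1/5 each): that envelope was opened and seen not to hold the prize — ruled out; weight (1/5)·0 = 0 each.
If it is in either of envelopes 3 and 4 (prior 1/5 each): the presenter picks exactly this set with probability 1/4 regardless, and none is the prize; weight (1/5)·(1/4) = 1/20 each.
The weights sum to 1/10.
So P(the cheque in envelope 3 | the presenter opened envelope 1, envelope 2, and envelope 5) = (1/20) / (1/10) = 1/2.

1/2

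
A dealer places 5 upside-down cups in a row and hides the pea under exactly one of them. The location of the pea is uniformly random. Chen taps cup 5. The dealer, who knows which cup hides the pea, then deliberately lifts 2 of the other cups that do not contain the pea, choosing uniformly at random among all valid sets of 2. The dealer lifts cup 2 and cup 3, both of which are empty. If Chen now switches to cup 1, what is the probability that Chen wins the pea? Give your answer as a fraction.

Apply Bayes' rule, conditioning on where the pea actually is.
If it is under either of cups 1 and 4 (prior 1/5 each): the dealer has 3 equally likely choices, so probability 1/3; weight (1/5)·(1/3) = 1/15 each.
If it is under either of cups 2 and 3 (prior 1/5 each): that cup was opened and seen not to hold the prize — ruled out; weight (1/5)·0 = 0 each.
If it is under cup 5 (prior 1/5): the dealer has 6 equally likely choices, so probability 1/6; weight (1/5)·(1/6) = 1/30.
The weights sum to 1/6.
So P(the pea under cup 1 | the dealer opened cup 2 and cup 3) = (1/15) / (1/6) = 2/5.

2/5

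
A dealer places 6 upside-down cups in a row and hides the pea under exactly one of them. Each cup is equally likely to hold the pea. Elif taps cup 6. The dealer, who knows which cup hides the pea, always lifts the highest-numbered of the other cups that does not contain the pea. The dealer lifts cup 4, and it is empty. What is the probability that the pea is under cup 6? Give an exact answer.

Apply Bayes' rule, conditioning on where the pea actually is.
If it is under any of cups 1, 2, 3, and 6 (prior 1/6 each): the dealer would have opened cup 5 instead, probability 0; weight (1/6)·0 = 0 each.
If it is under cup 4 (prior 1/6): the dealer opened cup 4, so this case is ruled out; weight (1/6)·0 = 0.
If it is under cup 5 (prior 1/6): cup 4 is the highest-numbered option available, probability 1; weight (1/6)·1 = 1/6.
The weights sum to 1/6.
So P(the pea under cup 6 | the dealer opened cup 4) = 0 / (1/6) = 0.

0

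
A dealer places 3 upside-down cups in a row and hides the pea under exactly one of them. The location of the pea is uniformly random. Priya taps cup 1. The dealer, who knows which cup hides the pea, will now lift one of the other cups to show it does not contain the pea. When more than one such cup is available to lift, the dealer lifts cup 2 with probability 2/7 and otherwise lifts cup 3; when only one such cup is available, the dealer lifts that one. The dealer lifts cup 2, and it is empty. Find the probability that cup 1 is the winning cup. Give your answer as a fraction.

Consider each possible location of the pea in turn.
If it is under cup 1 (prior 1/3): cup 2 is available, opened with probability 2/7; weight (1/3)·(2/7) = 2/21.
If it is under cup 2 (prior 1/3): the dealer opened cup 2, so this case is ruled out; weight (1/3)·0 = 0.
If it is under cup 3 (prior 1/3): only cup 2 is available, probability 1; weight (1/3)·1 = 1/3.
The weights sum to 3/7.
So P(the pea under cup 1 | the dealer opened cup 2) = (2/21) / (3/7) = 2/9.

2/9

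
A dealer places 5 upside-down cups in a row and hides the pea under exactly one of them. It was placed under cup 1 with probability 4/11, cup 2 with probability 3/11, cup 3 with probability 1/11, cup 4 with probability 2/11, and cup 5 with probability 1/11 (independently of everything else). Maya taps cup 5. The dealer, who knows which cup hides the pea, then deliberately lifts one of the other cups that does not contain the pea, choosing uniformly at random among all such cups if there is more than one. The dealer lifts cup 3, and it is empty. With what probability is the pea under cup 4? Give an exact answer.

Consider each possible location of the pea in turn.
If it is under cup 1 (prior 4/11): the dealer has 3 equally likely choices, so probability 1/3; weight (4/11)·(1/3) = 4/33.
If it is under cup 2 (prior 3/11): the dealer has 3 equally likely choices, so probability 1/3; weight (3/11)·(1/3) = 1/11.
If it is under cup 3 (prior 1/11): the dealer opened cup 3, so this case is ruled out; weight (1/11)·0 = 0.
If it is under cup 4 (prior 2/11): the dealer has 3 equally likely choices, so probability 1/3; weight (2/11)·(1/3) = 2/33.
If it is under cup 5 (prior 1/11): the dealer has 4 equally likely choices, so probability 1/4; weight (1/11)·(1/4) = 1/44.
The weights sum to 13/44.
So P(the pea under cup 4 | the dealer opened cup 3) = (2/33) / (13/44) = 8/39.

8/39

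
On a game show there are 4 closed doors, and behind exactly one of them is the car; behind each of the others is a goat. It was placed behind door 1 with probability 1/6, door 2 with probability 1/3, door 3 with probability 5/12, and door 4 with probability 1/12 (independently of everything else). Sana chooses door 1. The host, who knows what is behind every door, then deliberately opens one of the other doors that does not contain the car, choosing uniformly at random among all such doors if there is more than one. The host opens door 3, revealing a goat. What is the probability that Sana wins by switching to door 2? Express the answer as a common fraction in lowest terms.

12/19

Apply Bayes' rule, conditioning on where the car actually is.
If it is behind door 1 (prior 1/6): the host has 3 equally likely choices, so probability 1/3; weight (1/6)·(1/3) = 1/18.
If it is behind door 2 (prior 1/3): the host has 2 equally likely choices, so probability 1/2; weight (1/3)·(1/2) = 1/6.
If it is behind door 3 (prior 5/12): the host opened door 3, so this case is ruled out; weight (5/12)·0 = 0.
If it is behind door 4 (prior 1/12): the host has 2 equally likely choices, so probability 1/2; weight (1/12)·(1/2) = 1/24.
The weights sum to 19/72.
So P(the car behind door 2 | the host opened door 3) = (1/6) / (19/72) = 12/19.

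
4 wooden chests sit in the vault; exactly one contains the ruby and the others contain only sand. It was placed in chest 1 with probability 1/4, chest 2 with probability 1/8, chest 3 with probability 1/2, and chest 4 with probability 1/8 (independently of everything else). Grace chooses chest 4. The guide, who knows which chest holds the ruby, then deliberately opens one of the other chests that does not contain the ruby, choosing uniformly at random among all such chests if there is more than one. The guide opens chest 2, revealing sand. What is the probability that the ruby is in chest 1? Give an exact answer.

3/10

Consider each possible location of the ruby in turn.
If it is in chest 1 (prior 1/4): the guide has 2 equally likely choices, so probability 1/2; weight (1/4)·(1/2) = 1/8.
If it is in chest 2 (prior 1/8): the guide opened chest 2, so this case is ruled out; weight (1/8)·0 = 0.
If it is in chest 3 (prior 1/2): the guide has 2 equally likely choices, so probability 1/2; weight (1/2)·(1/2) = 1/4.
If it is in chest 4 (prior 1/8): the guide has 3 equally likely choices, so probability 1/3; weight (1/8)·(1/3) = 1/24.
The weights sum to 5/12.
So P(the ruby in chest 1 | the guide opened chest 2) = (1/8) / (5/12) = 3/10.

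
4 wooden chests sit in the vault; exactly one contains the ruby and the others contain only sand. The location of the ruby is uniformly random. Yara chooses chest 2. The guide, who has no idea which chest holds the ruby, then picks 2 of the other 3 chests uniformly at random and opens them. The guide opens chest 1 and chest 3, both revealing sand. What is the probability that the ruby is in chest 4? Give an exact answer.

1/2

Apply Bayes' rule, conditioning on where the ruby actually is.
If it is in either of chests 1 and 3 (prior 1/4 each): that chest was opened and seen not to hold the prize — ruled out; weight (1/4)·0 = 0 each.
If it is in either of chests 2 and 4 (prior 1/4 each): the guide picks exactly this set with probability 1/3 regardless, and none is the prize; weight (1/4)·(1/3) = 1/12 each.
The weights sum to 1/6.
So P(the ruby in chest 4 | the guide opened chest 1 and chest 3) = (1/12) / (1/6) = 1/2.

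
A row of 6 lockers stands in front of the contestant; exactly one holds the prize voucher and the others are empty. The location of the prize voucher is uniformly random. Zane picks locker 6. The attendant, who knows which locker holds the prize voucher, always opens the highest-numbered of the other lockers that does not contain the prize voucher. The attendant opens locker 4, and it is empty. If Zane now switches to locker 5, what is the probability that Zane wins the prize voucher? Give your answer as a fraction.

Apply Bayes' rule, conditioning on where the prize voucher actually is.
If it is in any of lockers 1, 2, 3, and 6 (prior 1/6 each): the attendant would have opened locker 5 instead, probability 0; weight (1/6)·0 = 0 each.
If it is in locker 4 (prior 1/6): the attendant opened locker 4, so this case is ruled out; weight (1/6)·0 = 0.
If it is in locker 5 (prior 1/6): locker 4 is the highest-numbered option available, probability 1; weight (1/6)·1 = 1/6.
The weights sum to 1/6.
So P(the prize voucher in locker 5 | the attendant opened locker 4) = (1/6) / (1/6) = 1.

1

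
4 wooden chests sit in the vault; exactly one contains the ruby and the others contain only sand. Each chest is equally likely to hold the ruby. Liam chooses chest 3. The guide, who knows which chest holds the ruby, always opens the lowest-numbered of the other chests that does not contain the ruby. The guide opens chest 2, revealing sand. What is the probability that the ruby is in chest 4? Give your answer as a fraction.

0

Consider each possible location of the ruby in turn.
If it is in chest 1 (prior 1/4): chest 2 is the lowest-numbered option available, probability 1; weight (1/4)·1 = 1/4.
If it is in chest 2 (prior 1/4): the guide opened chest 2, so this case is ruled out; weight (1/4)·0 = 0.
If it is in either of chests 3 and 4 (prior 1/4 each): the guide would have opened chest 1 instead, probability 0; weight (1/4)·0 = 0 each.
The weights sum to 1/4.
So P(the ruby in chest 4 | the guide opened chest 2) = 0 / (1/4) = 0.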